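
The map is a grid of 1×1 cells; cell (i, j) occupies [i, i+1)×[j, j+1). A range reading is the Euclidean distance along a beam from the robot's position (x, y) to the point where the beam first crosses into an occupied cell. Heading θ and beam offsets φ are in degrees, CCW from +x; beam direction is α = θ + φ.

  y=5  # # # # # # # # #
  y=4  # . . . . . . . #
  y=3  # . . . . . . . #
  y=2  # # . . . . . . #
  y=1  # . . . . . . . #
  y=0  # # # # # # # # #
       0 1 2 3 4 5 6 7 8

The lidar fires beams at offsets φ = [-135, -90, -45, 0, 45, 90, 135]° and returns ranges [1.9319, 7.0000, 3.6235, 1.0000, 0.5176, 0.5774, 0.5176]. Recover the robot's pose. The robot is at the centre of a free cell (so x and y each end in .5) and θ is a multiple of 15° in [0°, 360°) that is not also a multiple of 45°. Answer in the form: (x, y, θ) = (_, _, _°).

(x, y, θ) = (7.5, 4.5, 300°)

Enumerate (i+0.5, j+0.5, θ) over the 27 free cells and 16 admissible headings. For each, cast all 7 beams and compare to the given ranges.
  (7.5, 2.5, 255°): beam 1 = 2.8868 ≠ 1.9319 ✗
  (6.5, 1.5, 60°): beam 1 = 0.5176 ≠ 1.9319 ✗
  (5.5, 3.5, 240°): beam 1 = 1.5529 ≠ 1.9319 ✗
  …
  (7.5, 4.5, 300°): r_1=1.9319, r_2=7.0000, r_3=3.6235, r_4=1.0000, r_5=0.5176, r_6=0.5774, r_7=0.5176 — all match ✓
Only this pose fits every beam.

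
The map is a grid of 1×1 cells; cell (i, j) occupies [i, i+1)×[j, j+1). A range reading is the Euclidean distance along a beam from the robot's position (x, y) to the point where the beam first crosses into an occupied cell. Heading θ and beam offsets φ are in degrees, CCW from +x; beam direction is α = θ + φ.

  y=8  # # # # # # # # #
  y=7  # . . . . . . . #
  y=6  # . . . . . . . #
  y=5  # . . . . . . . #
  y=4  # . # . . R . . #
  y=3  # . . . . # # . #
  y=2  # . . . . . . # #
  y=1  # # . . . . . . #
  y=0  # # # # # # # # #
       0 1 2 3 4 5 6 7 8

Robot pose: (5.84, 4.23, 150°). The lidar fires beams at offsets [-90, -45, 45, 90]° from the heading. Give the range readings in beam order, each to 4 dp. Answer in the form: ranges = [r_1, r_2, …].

beam 1: φ=-90°, α=60°
  direction (0.5000, 0.8660); cell (5,4); t to first gridline: x 0.3200, y 0.8891 (then +2.0000 / +1.1547)
    (6,4) via x @ 0.3200
    (6,5) via y @ 0.8891
    (6,6) via y @ 2.0438
    (7,6) via x @ 2.3200
    (7,7) via y @ 3.1985
    (8,7) via x @ 4.3200  # hit
  → r_1 = 4.3200
beam 2: φ=-45°, α=105°
  direction (-0.2588, 0.9659); cell (5,4); t to first gridline: x 3.2455, y 0.7972 (then +3.8637 / +1.0353)
    (5,5) via y @ 0.7972
    (5,6) via y @ 1.8324
    (5,7) via y @ 2.8677
    (4,7) via x @ 3.2455
    (4,8) via y @ 3.9030  # hit
  → r_2 = 3.9030
beam 3: φ=45°, α=195°
  direction (-0.9659, -0.2588); cell (5,4); t to first gridline: x 0.8696, y 0.8887 (then +1.0353 / +3.8637)
    (4,4) via x @ 0.8696
    (4,3) via y @ 0.8887
    (3,3) via x @ 1.9049
    (2,3) via x @ 2.9402
    (1,3) via x @ 3.9755
    (1,2) via y @ 4.7524
    (0,2) via x @ 5.0107  # hit
  → r_3 = 5.0107
beam 4: φ=90°, α=240°
  direction (-0.5000, -0.8660); cell (5,4); t to first gridline: x 1.6800, y 0.2656 (then +2.0000 / +1.1547)
    (5,3) via y @ 0.2656  # hit
  → r_4 = 0.2656

ranges = [4.3200, 3.9030, 5.0107, 0.2656]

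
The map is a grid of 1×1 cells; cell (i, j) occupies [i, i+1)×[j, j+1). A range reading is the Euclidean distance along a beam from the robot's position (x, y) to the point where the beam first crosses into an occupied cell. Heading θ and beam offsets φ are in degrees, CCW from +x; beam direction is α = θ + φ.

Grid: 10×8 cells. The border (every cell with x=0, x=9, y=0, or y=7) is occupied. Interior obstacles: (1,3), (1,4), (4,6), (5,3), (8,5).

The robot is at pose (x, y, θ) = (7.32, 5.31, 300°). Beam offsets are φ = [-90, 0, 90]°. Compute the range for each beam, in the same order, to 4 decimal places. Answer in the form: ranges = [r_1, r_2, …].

beam 1: φ=-90°, α=210°
  d=(-0.8660,-0.5000)  start (7,5)  tX=0.3695 tY=0.6200  stride 1/|dx|=1.1547 1/|dy|=2.0000
    cross x-line → (6,5), t=0.3695
    cross y-line → (6,4), t=0.6200
    cross x-line → (5,4), t=1.5242
    cross y-line → (5,3), t=2.6200 (wall)
  → r_1 = 2.6200
beam 2: φ=0°, α=300°
  d=(0.5000,-0.8660)  start (7,5)  tX=1.3600 tY=0.3580  stride 1/|dx|=2.0000 1/|dy|=1.1547
    cross y-line → (7,4), t=0.3580
    cross x-line → (8,4), t=1.3600
    cross y-line → (8,3), t=1.5127
    cross y-line → (8,2), t=2.6674
    cross x-line → (9,2), t=3.3600 (wall)
  → r_2 = 3.3600
beam 3: φ=90°, α=30°
  d=(0.8660,0.5000)  start (7,5)  tX=0.7852 tY=1.3800  stride 1/|dx|=1.1547 1/|dy|=2.0000
    cross x-line → (8,5), t=0.7852 (wall)
  → r_3 = 0.7852

ranges = [2.6200, 3.3600, 0.7852]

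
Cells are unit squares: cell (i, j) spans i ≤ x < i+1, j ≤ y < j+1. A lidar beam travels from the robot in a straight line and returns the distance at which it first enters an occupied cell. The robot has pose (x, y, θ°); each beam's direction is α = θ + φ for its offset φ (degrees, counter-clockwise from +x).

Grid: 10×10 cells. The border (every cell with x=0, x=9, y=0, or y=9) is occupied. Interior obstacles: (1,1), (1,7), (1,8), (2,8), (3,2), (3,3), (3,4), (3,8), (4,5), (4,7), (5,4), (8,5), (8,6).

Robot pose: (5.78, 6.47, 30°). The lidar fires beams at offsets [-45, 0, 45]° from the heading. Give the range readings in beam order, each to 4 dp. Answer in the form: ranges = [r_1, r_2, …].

ranges = [2.2983, 3.7181, 2.6192]

beam 1: φ=-45°, α=345°
  d=(0.9659,-0.2588)  start (5,6)  tX=0.2278 tY=1.8159  stride 1/|dx|=1.0353 1/|dy|=3.8637
    cross x-line → (6,6), t=0.2278
    cross x-line → (7,6), t=1.2630
    cross y-line → (7,5), t=1.8159
    cross x-line → (8,5), t=2.2983 (wall)
  → r_1 = 2.2983
beam 2: φ=0°, α=30°
  d=(0.8660,0.5000)  start (5,6)  tX=0.2540 tY=1.0600  stride 1/|dx|=1.1547 1/|dy|=2.0000
    cross x-line → (6,6), t=0.2540
    cross y-line → (6,7), t=1.0600
    cross x-line → (7,7), t=1.4087
    cross x-line → (8,7), t=2.5634
    cross y-line → (8,8), t=3.0600
    cross x-line → (9,8), t=3.7181 (wall)
  → r_2 = 3.7181
beam 3: φ=45°, α=75°
  d=(0.2588,0.9659)  start (5,6)  tX=0.8500 tY=0.5487  stride 1/|dx|=3.8637 1/|dy|=1.0353
    cross y-line → (5,7), t=0.5487
    cross x-line → (6,7), t=0.8500
    cross y-line → (6,8), t=1.5840
    cross y-line → (6,9), t=2.6192 (wall)
  → r_3 = 2.6192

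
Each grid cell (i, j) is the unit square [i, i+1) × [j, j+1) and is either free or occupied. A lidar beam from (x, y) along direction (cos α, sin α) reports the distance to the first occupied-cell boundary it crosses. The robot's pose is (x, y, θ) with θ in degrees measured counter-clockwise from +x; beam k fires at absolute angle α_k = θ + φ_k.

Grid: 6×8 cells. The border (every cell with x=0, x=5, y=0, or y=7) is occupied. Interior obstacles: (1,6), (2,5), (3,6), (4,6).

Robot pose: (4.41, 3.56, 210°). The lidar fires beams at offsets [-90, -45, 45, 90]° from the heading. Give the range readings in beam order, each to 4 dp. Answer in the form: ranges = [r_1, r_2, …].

beam 1: φ=-90°, α=120°
  d=(-0.5000,0.8660)  start (4,3)  tX=0.8200 tY=0.5081  stride 1/|dx|=2.0000 1/|dy|=1.1547
    cross y-line → (4,4), t=0.5081
    cross x-line → (3,4), t=0.8200
    cross y-line → (3,5), t=1.6628
    cross y-line → (3,6), t=2.8175 (wall)
  → r_1 = 2.8175
beam 2: φ=-45°, α=165°
  d=(-0.9659,0.2588)  start (4,3)  tX=0.4245 tY=1.7000  stride 1/|dx|=1.0353 1/|dy|=3.8637
    cross x-line → (3,3), t=0.4245
    cross x-line → (2,3), t=1.4597
    cross y-line → (2,4), t=1.7000
    cross x-line → (1,4), t=2.4950
    cross x-line → (0,4), t=3.5303 (wall)
  → r_2 = 3.5303
beam 3: φ=45°, α=255°
  d=(-0.2588,-0.9659)  start (4,3)  tX=1.5841 tY=0.5798  stride 1/|dx|=3.8637 1/|dy|=1.0353
    cross y-line → (4,2), t=0.5798
    cross x-line → (3,2), t=1.5841
    cross y-line → (3,1), t=1.6150
    cross y-line → (3,0), t=2.6503 (wall)
  → r_3 = 2.6503
beam 4: φ=90°, α=300°
  d=(0.5000,-0.8660)  start (4,3)  tX=1.1800 tY=0.6466  stride 1/|dx|=2.0000 1/|dy|=1.1547
    cross y-line → (4,2), t=0.6466
    cross x-line → (5,2), t=1.1800 (wall)
  → r_4 = 1.1800

ranges = [2.8175, 3.5303, 2.6503, 1.1800]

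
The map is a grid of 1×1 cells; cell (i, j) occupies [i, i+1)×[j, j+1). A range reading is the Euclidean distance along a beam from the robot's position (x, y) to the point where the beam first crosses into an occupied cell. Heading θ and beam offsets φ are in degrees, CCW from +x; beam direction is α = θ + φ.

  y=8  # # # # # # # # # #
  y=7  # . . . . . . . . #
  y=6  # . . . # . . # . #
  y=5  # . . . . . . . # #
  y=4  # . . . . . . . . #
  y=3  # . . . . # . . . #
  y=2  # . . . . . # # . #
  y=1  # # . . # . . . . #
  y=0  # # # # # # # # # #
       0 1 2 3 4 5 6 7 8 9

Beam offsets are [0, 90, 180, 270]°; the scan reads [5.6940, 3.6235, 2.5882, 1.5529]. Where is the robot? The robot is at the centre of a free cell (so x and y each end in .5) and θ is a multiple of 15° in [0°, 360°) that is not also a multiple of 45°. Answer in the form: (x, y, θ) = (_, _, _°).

The pose lattice has 48·16 = 768 candidates. Test each by forward raycasting.
  (6.5, 4.5, 285°): beam 1 = 1.5529 ≠ 5.6940 ✗
  (1.5, 7.5, 240°): beam 1 = 1.0000 ≠ 5.6940 ✗
  (7.5, 4.5, 210°): beam 1 = 1.7321 ≠ 5.6940 ✗
  (2.5, 1.5, 60°): beam 1 = 7.5056 ≠ 5.6940 ✗
  (6.5, 1.5, 165°): beam 1 = 1.5529 ≠ 5.6940 ✗
  …
  (3.5, 2.5, 345°): r_1=5.6940, r_2=3.6235, r_3=2.5882, r_4=1.5529 — all match ✓
Only this pose fits every beam.

(x, y, θ) = (3.5, 2.5, 345°)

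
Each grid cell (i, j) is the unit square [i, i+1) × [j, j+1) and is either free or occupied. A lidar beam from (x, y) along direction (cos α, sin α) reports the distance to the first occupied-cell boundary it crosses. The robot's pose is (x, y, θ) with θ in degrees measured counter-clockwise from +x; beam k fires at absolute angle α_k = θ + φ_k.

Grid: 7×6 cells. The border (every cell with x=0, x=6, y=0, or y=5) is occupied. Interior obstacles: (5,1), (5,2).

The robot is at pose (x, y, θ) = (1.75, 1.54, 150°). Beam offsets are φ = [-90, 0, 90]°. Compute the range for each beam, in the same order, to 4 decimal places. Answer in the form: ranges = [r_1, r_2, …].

ranges = [3.9953, 0.8660, 0.6235]

beam 1: φ=-90°, α=60°
  cosα=0.5000 sinα=0.8660 | (1,1) | tMaxX 0.5000 tMaxY 0.5312 | tΔX 2.0000 tΔY 1.1547
    t=0.5000 [x] (2,1)
    t=0.5312 [y] (2,2)
    t=1.6859 [y] (2,3)
    t=2.5000 [x] (3,3)
    t=2.8406 [y] (3,4)
    t=3.9953 [y] (3,5) — stop
  → r_1 = 3.9953
beam 2: φ=0°, α=150°
  cosα=-0.8660 sinα=0.5000 | (1,1) | tMaxX 0.8660 tMaxY 0.9200 | tΔX 1.1547 tΔY 2.0000
    t=0.8660 [x] (0,1) — stop
  → r_2 = 0.8660
beam 3: φ=90°, α=240°
  cosα=-0.5000 sinα=-0.8660 | (1,1) | tMaxX 1.5000 tMaxY 0.6235 | tΔX 2.0000 tΔY 1.1547
    t=0.6235 [y] (1,0) — stop
  → r_3 = 0.6235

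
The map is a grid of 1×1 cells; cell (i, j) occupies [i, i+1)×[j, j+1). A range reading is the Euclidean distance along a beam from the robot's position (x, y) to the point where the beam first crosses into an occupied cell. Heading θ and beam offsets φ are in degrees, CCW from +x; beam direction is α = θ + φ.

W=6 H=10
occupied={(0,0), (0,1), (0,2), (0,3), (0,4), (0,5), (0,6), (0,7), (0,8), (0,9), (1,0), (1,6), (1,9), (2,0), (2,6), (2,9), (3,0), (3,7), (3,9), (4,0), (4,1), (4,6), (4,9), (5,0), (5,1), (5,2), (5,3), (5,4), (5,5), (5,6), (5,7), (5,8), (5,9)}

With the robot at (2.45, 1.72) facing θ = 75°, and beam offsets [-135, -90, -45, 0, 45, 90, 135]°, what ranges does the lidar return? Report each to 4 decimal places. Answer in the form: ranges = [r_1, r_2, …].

beam 1: φ=-135°, α=300°
  d=(0.5000,-0.8660)  start (2,1)  tX=1.1000 tY=0.8314  stride 1/|dx|=2.0000 1/|dy|=1.1547
    cross y-line → (2,0), t=0.8314 (wall)
  → r_1 = 0.8314
beam 2: φ=-90°, α=345°
  d=(0.9659,-0.2588)  start (2,1)  tX=0.5694 tY=2.7819  stride 1/|dx|=1.0353 1/|dy|=3.8637
    cross x-line → (3,1), t=0.5694
    cross x-line → (4,1), t=1.6047 (wall)
  → r_2 = 1.6047
beam 3: φ=-45°, α=30°
  d=(0.8660,0.5000)  start (2,1)  tX=0.6351 tY=0.5600  stride 1/|dx|=1.1547 1/|dy|=2.0000
    cross y-line → (2,2), t=0.5600
    cross x-line → (3,2), t=0.6351
    cross x-line → (4,2), t=1.7898
    cross y-line → (4,3), t=2.5600
    cross x-line → (5,3), t=2.9445 (wall)
  → r_3 = 2.9445
beam 4: φ=0°, α=75°
  d=(0.2588,0.9659)  start (2,1)  tX=2.1250 tY=0.2899  stride 1/|dx|=3.8637 1/|dy|=1.0353
    cross y-line → (2,2), t=0.2899
    cross y-line → (2,3), t=1.3252
    cross x-line → (3,3), t=2.1250
    cross y-line → (3,4), t=2.3604
    cross y-line → (3,5), t=3.3957
    cross y-line → (3,6), t=4.4310
    cross y-line → (3,7), t=5.4663 (wall)
  → r_4 = 5.4663
beam 5: φ=45°, α=120°
  d=(-0.5000,0.8660)  start (2,1)  tX=0.9000 tY=0.3233  stride 1/|dx|=2.0000 1/|dy|=1.1547
    cross y-line → (2,2), t=0.3233
    cross x-line → (1,2), t=0.9000
    cross y-line → (1,3), t=1.4780
    cross y-line → (1,4), t=2.6327
    cross x-line → (0,4), t=2.9000 (wall)
  → r_5 = 2.9000
beam 6: φ=90°, α=165°
  d=(-0.9659,0.2588)  start (2,1)  tX=0.4659 tY=1.0818  stride 1/|dx|=1.0353 1/|dy|=3.8637
    cross x-line → (1,1), t=0.4659
    cross y-line → (1,2), t=1.0818
    cross x-line → (0,2), t=1.5012 (wall)
  → r_6 = 1.5012
beam 7: φ=135°, α=210°
  d=(-0.8660,-0.5000)  start (2,1)  tX=0.5196 tY=1.4400  stride 1/|dx|=1.1547 1/|dy|=2.0000
    cross x-line → (1,1), t=0.5196
    cross y-line → (1,0), t=1.4400 (wall)
  → r_7 = 1.4400

ranges = [0.8314, 1.6047, 2.9445, 5.4663, 2.9000, 1.5012, 1.4400]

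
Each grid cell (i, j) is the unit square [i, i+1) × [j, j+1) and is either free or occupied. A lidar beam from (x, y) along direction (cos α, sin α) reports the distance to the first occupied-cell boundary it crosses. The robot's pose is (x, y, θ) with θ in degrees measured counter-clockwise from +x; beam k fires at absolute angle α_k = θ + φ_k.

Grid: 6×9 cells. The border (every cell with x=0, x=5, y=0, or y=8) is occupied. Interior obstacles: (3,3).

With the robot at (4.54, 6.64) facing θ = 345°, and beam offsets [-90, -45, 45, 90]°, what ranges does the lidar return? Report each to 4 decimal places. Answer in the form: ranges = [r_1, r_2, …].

ranges = [2.7331, 0.9200, 0.5312, 1.4080]

beam 1: φ=-90°, α=255°
  cosα=-0.2588 sinα=-0.9659 | (4,6) | tMaxX 2.0864 tMaxY 0.6626 | tΔX 3.8637 tΔY 1.0353
    t=0.6626 [y] (4,5)
    t=1.6979 [y] (4,4)
    t=2.0864 [x] (3,4)
    t=2.7331 [y] (3,3) — stop
  → r_1 = 2.7331
beam 2: φ=-45°, α=300°
  cosα=0.5000 sinα=-0.8660 | (4,6) | tMaxX 0.9200 tMaxY 0.7390 | tΔX 2.0000 tΔY 1.1547
    t=0.7390 [y] (4,5)
    t=0.9200 [x] (5,5) — stop
  → r_2 = 0.9200
beam 3: φ=45°, α=30°
  cosα=0.8660 sinα=0.5000 | (4,6) | tMaxX 0.5312 tMaxY 0.7200 | tΔX 1.1547 tΔY 2.0000
    t=0.5312 [x] (5,6) — stop
  → r_3 = 0.5312
beam 4: φ=90°, α=75°
  cosα=0.2588 sinα=0.9659 | (4,6) | tMaxX 1.7773 tMaxY 0.3727 | tΔX 3.8637 tΔY 1.0353
    t=0.3727 [y] (4,7)
    t=1.4080 [y] (4,8) — stop
  → r_4 = 1.4080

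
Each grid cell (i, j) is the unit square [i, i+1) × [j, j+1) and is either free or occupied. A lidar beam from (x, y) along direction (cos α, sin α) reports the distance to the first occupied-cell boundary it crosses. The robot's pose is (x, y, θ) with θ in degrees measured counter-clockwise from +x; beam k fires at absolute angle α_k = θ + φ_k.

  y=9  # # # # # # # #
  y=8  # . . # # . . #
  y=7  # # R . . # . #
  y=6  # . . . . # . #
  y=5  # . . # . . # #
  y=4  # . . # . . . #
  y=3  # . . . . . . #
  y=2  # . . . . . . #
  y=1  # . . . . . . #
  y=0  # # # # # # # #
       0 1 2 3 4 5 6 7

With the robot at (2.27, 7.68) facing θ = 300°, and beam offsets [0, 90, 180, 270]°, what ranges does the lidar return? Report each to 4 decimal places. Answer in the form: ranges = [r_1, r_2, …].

ranges = [1.9399, 0.8429, 1.5242, 0.3118]

beam 1: φ=0°, α=300°
  d=(0.5000,-0.8660)  start (2,7)  tX=1.4600 tY=0.7852  stride 1/|dx|=2.0000 1/|dy|=1.1547
    cross y-line → (2,6), t=0.7852
    cross x-line → (3,6), t=1.4600
    cross y-line → (3,5), t=1.9399 (wall)
  → r_1 = 1.9399
beam 2: φ=90°, α=30°
  d=(0.8660,0.5000)  start (2,7)  tX=0.8429 tY=0.6400  stride 1/|dx|=1.1547 1/|dy|=2.0000
    cross y-line → (2,8), t=0.6400
    cross x-line → (3,8), t=0.8429 (wall)
  → r_2 = 0.8429
beam 3: φ=180°, α=120°
  d=(-0.5000,0.8660)  start (2,7)  tX=0.5400 tY=0.3695  stride 1/|dx|=2.0000 1/|dy|=1.1547
    cross y-line → (2,8), t=0.3695
    cross x-line → (1,8), t=0.5400
    cross y-line → (1,9), t=1.5242 (wall)
  → r_3 = 1.5242
beam 4: φ=270°, α=210°
  d=(-0.8660,-0.5000)  start (2,7)  tX=0.3118 tY=1.3600  stride 1/|dx|=1.1547 1/|dy|=2.0000
    cross x-line → (1,7), t=0.3118 (wall)
  → r_4 = 0.3118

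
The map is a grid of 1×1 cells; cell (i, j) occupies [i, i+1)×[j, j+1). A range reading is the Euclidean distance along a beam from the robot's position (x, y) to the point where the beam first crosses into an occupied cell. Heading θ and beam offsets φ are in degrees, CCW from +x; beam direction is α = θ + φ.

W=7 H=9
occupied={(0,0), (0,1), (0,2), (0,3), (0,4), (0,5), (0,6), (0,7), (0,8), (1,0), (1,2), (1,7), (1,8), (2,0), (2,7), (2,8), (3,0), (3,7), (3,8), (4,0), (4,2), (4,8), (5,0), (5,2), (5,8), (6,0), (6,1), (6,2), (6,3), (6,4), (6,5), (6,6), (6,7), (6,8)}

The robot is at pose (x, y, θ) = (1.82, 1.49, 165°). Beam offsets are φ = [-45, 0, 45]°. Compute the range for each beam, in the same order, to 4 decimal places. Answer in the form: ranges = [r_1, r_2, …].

beam 1: φ=-45°, α=120°
  dir = (cos 120°, sin 120°) = (-0.5000, 0.8660); from cell (1,1)
  next x-line at t=1.6400, next y-line at t=0.5889; Δt_x=2.0000, Δt_y=1.1547
    y: enter (1,2) at t=0.5889 ← occupied
  → r_1 = 0.5889
beam 2: φ=0°, α=165°
  dir = (cos 165°, sin 165°) = (-0.9659, 0.2588); from cell (1,1)
  next x-line at t=0.8489, next y-line at t=1.9705; Δt_x=1.0353, Δt_y=3.8637
    x: enter (0,1) at t=0.8489 ← occupied
  → r_2 = 0.8489
beam 3: φ=45°, α=210°
  dir = (cos 210°, sin 210°) = (-0.8660, -0.5000); from cell (1,1)
  next x-line at t=0.9469, next y-line at t=0.9800; Δt_x=1.1547, Δt_y=2.0000
    x: enter (0,1) at t=0.9469 ← occupied
  → r_3 = 0.9469

ranges = [0.5889, 0.8489, 0.9469]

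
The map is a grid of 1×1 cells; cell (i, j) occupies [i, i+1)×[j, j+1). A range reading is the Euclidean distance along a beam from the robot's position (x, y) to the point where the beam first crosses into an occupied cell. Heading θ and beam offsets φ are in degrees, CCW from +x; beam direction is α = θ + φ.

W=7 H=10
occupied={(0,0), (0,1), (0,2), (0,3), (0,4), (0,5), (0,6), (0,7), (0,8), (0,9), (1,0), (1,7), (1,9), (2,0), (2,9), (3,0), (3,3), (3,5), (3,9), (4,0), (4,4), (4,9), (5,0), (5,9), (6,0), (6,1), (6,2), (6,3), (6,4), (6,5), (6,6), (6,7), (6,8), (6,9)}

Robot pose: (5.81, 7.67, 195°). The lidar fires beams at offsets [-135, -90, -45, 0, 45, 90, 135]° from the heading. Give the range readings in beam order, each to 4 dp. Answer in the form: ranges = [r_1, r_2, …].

ranges = [0.3800, 1.3769, 2.6600, 4.9797, 3.0831, 0.7341, 0.2194]

beam 1: φ=-135°, α=60°
  d=(0.5000,0.8660)  start (5,7)  tX=0.3800 tY=0.3811  stride 1/|dx|=2.0000 1/|dy|=1.1547
    cross x-line → (6,7), t=0.3800 (wall)
  → r_1 = 0.3800
beam 2: φ=-90°, α=105°
  d=(-0.2588,0.9659)  start (5,7)  tX=3.1296 tY=0.3416  stride 1/|dx|=3.8637 1/|dy|=1.0353
    cross y-line → (5,8), t=0.3416
    cross y-line → (5,9), t=1.3769 (wall)
  → r_2 = 1.3769
beam 3: φ=-45°, α=150°
  d=(-0.8660,0.5000)  start (5,7)  tX=0.9353 tY=0.6600  stride 1/|dx|=1.1547 1/|dy|=2.0000
    cross y-line → (5,8), t=0.6600
    cross x-line → (4,8), t=0.9353
    cross x-line → (3,8), t=2.0900
    cross y-line → (3,9), t=2.6600 (wall)
  → r_3 = 2.6600
beam 4: φ=0°, α=195°
  d=(-0.9659,-0.2588)  start (5,7)  tX=0.8386 tY=2.5887  stride 1/|dx|=1.0353 1/|dy|=3.8637
    cross x-line → (4,7), t=0.8386
    cross x-line → (3,7), t=1.8738
    cross y-line → (3,6), t=2.5887
    cross x-line → (2,6), t=2.9091
    cross x-line → (1,6), t=3.9444
    cross x-line → (0,6), t=4.9797 (wall)
  → r_4 = 4.9797
beam 5: φ=45°, α=240°
  d=(-0.5000,-0.8660)  start (5,7)  tX=1.6200 tY=0.7736  stride 1/|dx|=2.0000 1/|dy|=1.1547
    cross y-line → (5,6), t=0.7736
    cross x-line → (4,6), t=1.6200
    cross y-line → (4,5), t=1.9283
    cross y-line → (4,4), t=3.0831 (wall)
  → r_5 = 3.0831
beam 6: φ=90°, α=285°
  d=(0.2588,-0.9659)  start (5,7)  tX=0.7341 tY=0.6936  stride 1/|dx|=3.8637 1/|dy|=1.0353
    cross y-line → (5,6), t=0.6936
    cross x-line → (6,6), t=0.7341 (wall)
  → r_6 = 0.7341
beam 7: φ=135°, α=330°
  d=(0.8660,-0.5000)  start (5,7)  tX=0.2194 tY=1.3400  stride 1/|dx|=1.1547 1/|dy|=2.0000
    cross x-line → (6,7), t=0.2194 (wall)
  → r_7 = 0.2194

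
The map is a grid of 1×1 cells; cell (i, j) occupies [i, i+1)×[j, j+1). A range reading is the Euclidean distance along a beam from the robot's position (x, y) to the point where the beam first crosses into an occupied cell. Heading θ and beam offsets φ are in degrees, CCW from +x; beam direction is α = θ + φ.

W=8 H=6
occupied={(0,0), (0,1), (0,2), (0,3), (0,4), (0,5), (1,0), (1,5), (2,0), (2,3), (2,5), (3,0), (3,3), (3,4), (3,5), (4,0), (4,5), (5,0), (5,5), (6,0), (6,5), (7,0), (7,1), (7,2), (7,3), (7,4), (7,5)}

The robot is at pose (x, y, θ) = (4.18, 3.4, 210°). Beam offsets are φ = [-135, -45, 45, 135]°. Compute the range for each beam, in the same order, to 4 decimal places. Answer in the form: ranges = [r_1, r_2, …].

beam 1: φ=-135°, α=75°
  d=(0.2588,0.9659)  start (4,3)  tX=3.1682 tY=0.6212  stride 1/|dx|=3.8637 1/|dy|=1.0353
    cross y-line → (4,4), t=0.6212
    cross y-line → (4,5), t=1.6564 (wall)
  → r_1 = 1.6564
beam 2: φ=-45°, α=165°
  d=(-0.9659,0.2588)  start (4,3)  tX=0.1863 tY=2.3182  stride 1/|dx|=1.0353 1/|dy|=3.8637
    cross x-line → (3,3), t=0.1863 (wall)
  → r_2 = 0.1863
beam 3: φ=45°, α=255°
  d=(-0.2588,-0.9659)  start (4,3)  tX=0.6955 tY=0.4141  stride 1/|dx|=3.8637 1/|dy|=1.0353
    cross y-line → (4,2), t=0.4141
    cross x-line → (3,2), t=0.6955
    cross y-line → (3,1), t=1.4494
    cross y-line → (3,0), t=2.4847 (wall)
  → r_3 = 2.4847
beam 4: φ=135°, α=345°
  d=(0.9659,-0.2588)  start (4,3)  tX=0.8489 tY=1.5455  stride 1/|dx|=1.0353 1/|dy|=3.8637
    cross x-line → (5,3), t=0.8489
    cross y-line → (5,2), t=1.5455
    cross x-line → (6,2), t=1.8842
    cross x-line → (7,2), t=2.9195 (wall)
  → r_4 = 2.9195

ranges = [1.6564, 0.1863, 2.4847, 2.9195]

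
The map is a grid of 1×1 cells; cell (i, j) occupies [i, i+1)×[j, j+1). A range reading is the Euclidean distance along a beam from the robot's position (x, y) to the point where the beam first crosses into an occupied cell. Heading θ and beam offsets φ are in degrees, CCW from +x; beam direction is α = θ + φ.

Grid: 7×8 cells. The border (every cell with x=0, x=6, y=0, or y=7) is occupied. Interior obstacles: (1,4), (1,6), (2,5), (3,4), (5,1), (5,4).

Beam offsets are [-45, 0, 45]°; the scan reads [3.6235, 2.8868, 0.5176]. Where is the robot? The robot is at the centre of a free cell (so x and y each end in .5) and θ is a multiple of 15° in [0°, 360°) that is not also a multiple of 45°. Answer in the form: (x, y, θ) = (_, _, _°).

Enumerate (i+0.5, j+0.5, θ) over the 24 free cells and 16 admissible headings. For each, cast all 3 beams and compare to the given ranges.
  (3.5, 6.5, 300°): beam 1 = 1.5529 ≠ 3.6235 ✗
  (5.5, 3.5, 330°): beam 1 = 1.5529 ≠ 3.6235 ✗
  (2.5, 1.5, 60°): beam 3 = 2.5882 ≠ 0.5176 ✗
  (3.5, 6.5, 60°): beam 1 = 1.9319 ≠ 3.6235 ✗
  (2.5, 1.5, 210°): beam 1 = 1.5529 ≠ 3.6235 ✗
  …
  (4.5, 4.5, 300°): r_1=3.6235, r_2=2.8868, r_3=0.5176 — all match ✓
No second candidate reproduces the full scan.

(x, y, θ) = (4.5, 4.5, 300°)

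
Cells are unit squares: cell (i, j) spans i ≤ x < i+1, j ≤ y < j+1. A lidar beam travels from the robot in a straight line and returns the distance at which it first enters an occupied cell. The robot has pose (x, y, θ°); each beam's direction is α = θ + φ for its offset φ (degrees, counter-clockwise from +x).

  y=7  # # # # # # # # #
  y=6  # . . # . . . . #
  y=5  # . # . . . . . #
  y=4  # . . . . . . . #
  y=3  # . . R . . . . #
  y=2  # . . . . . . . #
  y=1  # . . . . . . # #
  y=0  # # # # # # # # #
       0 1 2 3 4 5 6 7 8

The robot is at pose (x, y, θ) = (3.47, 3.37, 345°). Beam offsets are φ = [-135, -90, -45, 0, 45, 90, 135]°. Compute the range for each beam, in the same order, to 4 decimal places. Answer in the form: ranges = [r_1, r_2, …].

ranges = [2.8521, 2.4536, 2.7366, 4.6898, 5.2308, 3.7581, 1.8822]

beam 1: φ=-135°, α=210°
  dir = (cos 210°, sin 210°) = (-0.8660, -0.5000); from cell (3,3)
  next x-line at t=0.5427, next y-line at t=0.7400; Δt_x=1.1547, Δt_y=2.0000
    x: enter (2,3) at t=0.5427
    y: enter (2,2) at t=0.7400
    x: enter (1,2) at t=1.6974
    y: enter (1,1) at t=2.7400
    x: enter (0,1) at t=2.8521 ← occupied
  → r_1 = 2.8521
beam 2: φ=-90°, α=255°
  dir = (cos 255°, sin 255°) = (-0.2588, -0.9659); from cell (3,3)
  next x-line at t=1.8159, next y-line at t=0.3831; Δt_x=3.8637, Δt_y=1.0353
    y: enter (3,2) at t=0.3831
    y: enter (3,1) at t=1.4183
    x: enter (2,1) at t=1.8159
    y: enter (2,0) at t=2.4536 ← occupied
  → r_2 = 2.4536
beam 3: φ=-45°, α=300°
  dir = (cos 300°, sin 300°) = (0.5000, -0.8660); from cell (3,3)
  next x-line at t=1.0600, next y-line at t=0.4272; Δt_x=2.0000, Δt_y=1.1547
    y: enter (3,2) at t=0.4272
    x: enter (4,2) at t=1.0600
    y: enter (4,1) at t=1.5819
    y: enter (4,0) at t=2.7366 ← occupied
  → r_3 = 2.7366
beam 4: φ=0°, α=345°
  dir = (cos 345°, sin 345°) = (0.9659, -0.2588); from cell (3,3)
  next x-line at t=0.5487, next y-line at t=1.4296; Δt_x=1.0353, Δt_y=3.8637
    x: enter (4,3) at t=0.5487
    y: enter (4,2) at t=1.4296
    x: enter (5,2) at t=1.5840
    x: enter (6,2) at t=2.6192
    x: enter (7,2) at t=3.6545
    x: enter (8,2) at t=4.6898 ← occupied
  → r_4 = 4.6898
beam 5: φ=45°, α=30°
  dir = (cos 30°, sin 30°) = (0.8660, 0.5000); from cell (3,3)
  next x-line at t=0.6120, next y-line at t=1.2600; Δt_x=1.1547, Δt_y=2.0000
    x: enter (4,3) at t=0.6120
    y: enter (4,4) at t=1.2600
    x: enter (5,4) at t=1.7667
    x: enter (6,4) at t=2.9214
    y: enter (6,5) at t=3.2600
    x: enter (7,5) at t=4.0761
    x: enter (8,5) at t=5.2308 ← occupied
  → r_5 = 5.2308
beam 6: φ=90°, α=75°
  dir = (cos 75°, sin 75°) = (0.2588, 0.9659); from cell (3,3)
  next x-line at t=2.0478, next y-line at t=0.6522; Δt_x=3.8637, Δt_y=1.0353
    y: enter (3,4) at t=0.6522
    y: enter (3,5) at t=1.6875
    x: enter (4,5) at t=2.0478
    y: enter (4,6) at t=2.7228
    y: enter (4,7) at t=3.7581 ← occupied
  → r_6 = 3.7581
beam 7: φ=135°, α=120°
  dir = (cos 120°, sin 120°) = (-0.5000, 0.8660); from cell (3,3)
  next x-line at t=0.9400, next y-line at t=0.7275; Δt_x=2.0000, Δt_y=1.1547
    y: enter (3,4) at t=0.7275
    x: enter (2,4) at t=0.9400
    y: enter (2,5) at t=1.8822 ← occupied
  → r_7 = 1.8822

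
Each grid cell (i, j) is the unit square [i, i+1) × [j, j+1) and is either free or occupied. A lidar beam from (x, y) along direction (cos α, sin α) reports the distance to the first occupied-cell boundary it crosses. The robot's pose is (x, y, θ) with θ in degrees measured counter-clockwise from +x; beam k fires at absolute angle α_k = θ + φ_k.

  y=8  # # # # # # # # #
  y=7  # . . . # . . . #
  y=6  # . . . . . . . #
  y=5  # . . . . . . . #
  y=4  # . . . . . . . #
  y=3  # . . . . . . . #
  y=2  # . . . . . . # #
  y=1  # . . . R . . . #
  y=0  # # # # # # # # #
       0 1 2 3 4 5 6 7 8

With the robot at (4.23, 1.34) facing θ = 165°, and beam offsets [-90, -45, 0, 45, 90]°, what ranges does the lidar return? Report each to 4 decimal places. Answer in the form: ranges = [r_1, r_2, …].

beam 1: φ=-90°, α=75°
  d=(0.2588,0.9659)  start (4,1)  tX=2.9751 tY=0.6833  stride 1/|dx|=3.8637 1/|dy|=1.0353
    cross y-line → (4,2), t=0.6833
    cross y-line → (4,3), t=1.7186
    cross y-line → (4,4), t=2.7538
    cross x-line → (5,4), t=2.9751
    cross y-line → (5,5), t=3.7891
    cross y-line → (5,6), t=4.8244
    cross y-line → (5,7), t=5.8597
    cross x-line → (6,7), t=6.8388
    cross y-line → (6,8), t=6.8949 (wall)
  → r_1 = 6.8949
beam 2: φ=-45°, α=120°
  d=(-0.5000,0.8660)  start (4,1)  tX=0.4600 tY=0.7621  stride 1/|dx|=2.0000 1/|dy|=1.1547
    cross x-line → (3,1), t=0.4600
    cross y-line → (3,2), t=0.7621
    cross y-line → (3,3), t=1.9168
    cross x-line → (2,3), t=2.4600
    cross y-line → (2,4), t=3.0715
    cross y-line → (2,5), t=4.2262
    cross x-line → (1,5), t=4.4600
    cross y-line → (1,6), t=5.3809
    cross x-line → (0,6), t=6.4600 (wall)
  → r_2 = 6.4600
beam 3: φ=0°, α=165°
  d=(-0.9659,0.2588)  start (4,1)  tX=0.2381 tY=2.5500  stride 1/|dx|=1.0353 1/|dy|=3.8637
    cross x-line → (3,1), t=0.2381
    cross x-line → (2,1), t=1.2734
    cross x-line → (1,1), t=2.3087
    cross y-line → (1,2), t=2.5500
    cross x-line → (0,2), t=3.3439 (wall)
  → r_3 = 3.3439
beam 4: φ=45°, α=210°
  d=(-0.8660,-0.5000)  start (4,1)  tX=0.2656 tY=0.6800  stride 1/|dx|=1.1547 1/|dy|=2.0000
    cross x-line → (3,1), t=0.2656
    cross y-line → (3,0), t=0.6800 (wall)
  → r_4 = 0.6800
beam 5: φ=90°, α=255°
  d=(-0.2588,-0.9659)  start (4,1)  tX=0.8887 tY=0.3520  stride 1/|dx|=3.8637 1/|dy|=1.0353
    cross y-line → (4,0), t=0.3520 (wall)
  → r_5 = 0.3520

ranges = [6.8949, 6.4600, 3.3439, 0.6800, 0.3520]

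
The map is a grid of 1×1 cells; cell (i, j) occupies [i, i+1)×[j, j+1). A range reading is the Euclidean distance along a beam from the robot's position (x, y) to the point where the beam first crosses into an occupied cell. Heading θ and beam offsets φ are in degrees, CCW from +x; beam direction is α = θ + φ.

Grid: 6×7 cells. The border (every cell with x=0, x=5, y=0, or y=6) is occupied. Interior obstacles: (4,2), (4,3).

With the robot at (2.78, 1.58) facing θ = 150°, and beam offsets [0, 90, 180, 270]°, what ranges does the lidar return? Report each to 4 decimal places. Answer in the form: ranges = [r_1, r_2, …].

ranges = [2.0554, 0.6697, 1.1600, 2.4400]

beam 1: φ=0°, α=150°
  direction (-0.8660, 0.5000); cell (2,1); t to first gridline: x 0.9007, y 0.8400 (then +1.1547 / +2.0000)
    (2,2) via y @ 0.8400
    (1,2) via x @ 0.9007
    (0,2) via x @ 2.0554  # hit
  → r_1 = 2.0554
beam 2: φ=90°, α=240°
  direction (-0.5000, -0.8660); cell (2,1); t to first gridline: x 1.5600, y 0.6697 (then +2.0000 / +1.1547)
    (2,0) via y @ 0.6697  # hit
  → r_2 = 0.6697
beam 3: φ=180°, α=330°
  direction (0.8660, -0.5000); cell (2,1); t to first gridline: x 0.2540, y 1.1600 (then +1.1547 / +2.0000)
    (3,1) via x @ 0.2540
    (3,0) via y @ 1.1600  # hit
  → r_3 = 1.1600
beam 4: φ=270°, α=60°
  direction (0.5000, 0.8660); cell (2,1); t to first gridline: x 0.4400, y 0.4850 (then +2.0000 / +1.1547)
    (3,1) via x @ 0.4400
    (3,2) via y @ 0.4850
    (3,3) via y @ 1.6397
    (4,3) via x @ 2.4400  # hit
  → r_4 = 2.4400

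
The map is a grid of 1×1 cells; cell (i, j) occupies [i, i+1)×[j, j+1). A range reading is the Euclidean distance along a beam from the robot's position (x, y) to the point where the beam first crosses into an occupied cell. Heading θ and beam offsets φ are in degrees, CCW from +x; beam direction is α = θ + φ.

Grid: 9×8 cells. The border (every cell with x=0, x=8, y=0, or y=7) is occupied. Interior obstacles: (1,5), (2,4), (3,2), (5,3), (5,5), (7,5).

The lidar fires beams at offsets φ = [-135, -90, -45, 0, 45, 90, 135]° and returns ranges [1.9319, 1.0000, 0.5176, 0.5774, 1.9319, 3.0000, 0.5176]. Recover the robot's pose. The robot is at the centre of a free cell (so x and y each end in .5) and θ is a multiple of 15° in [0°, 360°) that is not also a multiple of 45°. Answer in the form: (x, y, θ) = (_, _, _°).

Enumerate (i+0.5, j+0.5, θ) over the 36 free cells and 16 admissible headings. For each, cast all 7 beams and compare to the given ranges.
  (6.5, 5.5, 120°): beam 1 = 0.5176 ≠ 1.9319 ✗
  (6.5, 2.5, 210°): beam 1 = 2.5882 ≠ 1.9319 ✗
  (4.5, 1.5, 330°): beam 2 = 0.5774 ≠ 1.0000 ✗
  (2.5, 2.5, 210°): beam 1 = 1.5529 ≠ 1.9319 ✗
  …
  (5.5, 6.5, 120°): r_1=1.9319, r_2=1.0000, r_3=0.5176, r_4=0.5774, r_5=1.9319, r_6=3.0000, r_7=0.5176 — all match ✓
No second candidate reproduces the full scan.

(x, y, θ) = (5.5, 6.5, 120°)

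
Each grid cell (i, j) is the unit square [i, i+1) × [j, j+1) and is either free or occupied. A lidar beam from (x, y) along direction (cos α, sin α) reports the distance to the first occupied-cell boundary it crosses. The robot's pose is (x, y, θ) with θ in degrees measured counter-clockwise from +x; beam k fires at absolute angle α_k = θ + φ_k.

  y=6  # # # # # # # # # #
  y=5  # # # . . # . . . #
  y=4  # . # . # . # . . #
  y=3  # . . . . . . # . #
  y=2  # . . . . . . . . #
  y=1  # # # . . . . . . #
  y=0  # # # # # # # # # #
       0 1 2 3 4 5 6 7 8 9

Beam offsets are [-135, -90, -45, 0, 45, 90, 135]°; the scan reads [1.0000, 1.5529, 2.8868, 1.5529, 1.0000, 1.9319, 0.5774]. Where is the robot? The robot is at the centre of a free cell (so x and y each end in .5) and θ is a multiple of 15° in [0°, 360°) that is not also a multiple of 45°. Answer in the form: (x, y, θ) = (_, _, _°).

Enumerate (i+0.5, j+0.5, θ) over the 31 free cells and 16 admissible headings. For each, cast all 7 beams and compare to the given ranges.
  (8.5, 3.5, 330°): beam 1 = 0.5176 ≠ 1.0000 ✗
  (1.5, 4.5, 60°): beam 1 = 2.5882 ≠ 1.0000 ✗
  (6.5, 3.5, 285°): beam 1 = 1.7321 ≠ 1.0000 ✗
  …
  (8.5, 4.5, 195°): r_1=1.0000, r_2=1.5529, r_3=2.8868, r_4=1.5529, r_5=1.0000, r_6=1.9319, r_7=0.5774 — all match ✓
No second candidate reproduces the full scan.

(x, y, θ) = (8.5, 4.5, 195°)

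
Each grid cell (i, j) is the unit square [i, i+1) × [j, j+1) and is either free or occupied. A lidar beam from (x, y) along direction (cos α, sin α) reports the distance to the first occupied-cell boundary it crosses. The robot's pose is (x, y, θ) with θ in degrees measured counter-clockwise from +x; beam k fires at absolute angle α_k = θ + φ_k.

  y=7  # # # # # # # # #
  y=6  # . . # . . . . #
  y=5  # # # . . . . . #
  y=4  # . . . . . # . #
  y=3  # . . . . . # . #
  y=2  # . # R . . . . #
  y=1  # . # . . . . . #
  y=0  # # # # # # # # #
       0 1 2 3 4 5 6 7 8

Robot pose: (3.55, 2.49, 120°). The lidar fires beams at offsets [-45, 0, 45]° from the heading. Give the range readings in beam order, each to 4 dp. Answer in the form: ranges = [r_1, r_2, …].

beam 1: φ=-45°, α=75°
  direction (0.2588, 0.9659); cell (3,2); t to first gridline: x 1.7387, y 0.5280 (then +3.8637 / +1.0353)
    (3,3) via y @ 0.5280
    (3,4) via y @ 1.5633
    (4,4) via x @ 1.7387
    (4,5) via y @ 2.5985
    (4,6) via y @ 3.6338
    (4,7) via y @ 4.6691  # hit
  → r_1 = 4.6691
beam 2: φ=0°, α=120°
  direction (-0.5000, 0.8660); cell (3,2); t to first gridline: x 1.1000, y 0.5889 (then +2.0000 / +1.1547)
    (3,3) via y @ 0.5889
    (2,3) via x @ 1.1000
    (2,4) via y @ 1.7436
    (2,5) via y @ 2.8983  # hit
  → r_2 = 2.8983
beam 3: φ=45°, α=165°
  direction (-0.9659, 0.2588); cell (3,2); t to first gridline: x 0.5694, y 1.9705 (then +1.0353 / +3.8637)
    (2,2) via x @ 0.5694  # hit
  → r_3 = 0.5694

ranges = [4.6691, 2.8983, 0.5694]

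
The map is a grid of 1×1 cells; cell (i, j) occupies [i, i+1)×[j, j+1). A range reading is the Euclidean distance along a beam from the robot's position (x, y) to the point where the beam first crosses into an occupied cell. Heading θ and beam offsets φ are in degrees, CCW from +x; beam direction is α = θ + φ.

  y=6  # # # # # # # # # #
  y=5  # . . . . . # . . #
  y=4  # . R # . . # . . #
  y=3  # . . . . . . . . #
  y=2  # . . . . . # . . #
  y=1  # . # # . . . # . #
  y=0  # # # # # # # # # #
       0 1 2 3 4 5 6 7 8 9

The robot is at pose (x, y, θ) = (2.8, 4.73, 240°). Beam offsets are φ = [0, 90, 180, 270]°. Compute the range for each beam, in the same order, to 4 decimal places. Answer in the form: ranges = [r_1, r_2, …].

ranges = [3.6000, 0.2309, 1.4665, 2.0785]

beam 1: φ=0°, α=240°
  d=(-0.5000,-0.8660)  start (2,4)  tX=1.6000 tY=0.8429  stride 1/|dx|=2.0000 1/|dy|=1.1547
    cross y-line → (2,3), t=0.8429
    cross x-line → (1,3), t=1.6000
    cross y-line → (1,2), t=1.9976
    cross y-line → (1,1), t=3.1523
    cross x-line → (0,1), t=3.6000 (wall)
  → r_1 = 3.6000
beam 2: φ=90°, α=330°
  d=(0.8660,-0.5000)  start (2,4)  tX=0.2309 tY=1.4600  stride 1/|dx|=1.1547 1/|dy|=2.0000
    cross x-line → (3,4), t=0.2309 (wall)
  → r_2 = 0.2309
beam 3: φ=180°, α=60°
  d=(0.5000,0.8660)  start (2,4)  tX=0.4000 tY=0.3118  stride 1/|dx|=2.0000 1/|dy|=1.1547
    cross y-line → (2,5), t=0.3118
    cross x-line → (3,5), t=0.4000
    cross y-line → (3,6), t=1.4665 (wall)
  → r_3 = 1.4665
beam 4: φ=270°, α=150°
  d=(-0.8660,0.5000)  start (2,4)  tX=0.9238 tY=0.5400  stride 1/|dx|=1.1547 1/|dy|=2.0000
    cross y-line → (2,5), t=0.5400
    cross x-line → (1,5), t=0.9238
    cross x-line → (0,5), t=2.0785 (wall)
  → r_4 = 2.0785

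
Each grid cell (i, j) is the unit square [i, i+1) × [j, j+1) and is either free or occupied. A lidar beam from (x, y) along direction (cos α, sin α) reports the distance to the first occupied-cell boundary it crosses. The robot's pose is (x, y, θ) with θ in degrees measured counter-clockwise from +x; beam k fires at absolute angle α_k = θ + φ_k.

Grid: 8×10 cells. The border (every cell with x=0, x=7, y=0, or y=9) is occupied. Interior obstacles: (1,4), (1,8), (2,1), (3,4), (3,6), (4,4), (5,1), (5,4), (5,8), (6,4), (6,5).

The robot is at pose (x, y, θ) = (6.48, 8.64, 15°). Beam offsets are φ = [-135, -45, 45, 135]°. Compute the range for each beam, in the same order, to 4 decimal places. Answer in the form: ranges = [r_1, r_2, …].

beam 1: φ=-135°, α=240°
  d=(-0.5000,-0.8660)  start (6,8)  tX=0.9600 tY=0.7390  stride 1/|dx|=2.0000 1/|dy|=1.1547
    cross y-line → (6,7), t=0.7390
    cross x-line → (5,7), t=0.9600
    cross y-line → (5,6), t=1.8937
    cross x-line → (4,6), t=2.9600
    cross y-line → (4,5), t=3.0484
    cross y-line → (4,4), t=4.2031 (wall)
  → r_1 = 4.2031
beam 2: φ=-45°, α=330°
  d=(0.8660,-0.5000)  start (6,8)  tX=0.6004 tY=1.2800  stride 1/|dx|=1.1547 1/|dy|=2.0000
    cross x-line → (7,8), t=0.6004 (wall)
  → r_2 = 0.6004
beam 3: φ=45°, α=60°
  d=(0.5000,0.8660)  start (6,8)  tX=1.0400 tY=0.4157  stride 1/|dx|=2.0000 1/|dy|=1.1547
    cross y-line → (6,9), t=0.4157 (wall)
  → r_3 = 0.4157
beam 4: φ=135°, α=150°
  d=(-0.8660,0.5000)  start (6,8)  tX=0.5543 tY=0.7200  stride 1/|dx|=1.1547 1/|dy|=2.0000
    cross x-line → (5,8), t=0.5543 (wall)
  → r_4 = 0.5543

ranges = [4.2031, 0.6004, 0.4157, 0.5543]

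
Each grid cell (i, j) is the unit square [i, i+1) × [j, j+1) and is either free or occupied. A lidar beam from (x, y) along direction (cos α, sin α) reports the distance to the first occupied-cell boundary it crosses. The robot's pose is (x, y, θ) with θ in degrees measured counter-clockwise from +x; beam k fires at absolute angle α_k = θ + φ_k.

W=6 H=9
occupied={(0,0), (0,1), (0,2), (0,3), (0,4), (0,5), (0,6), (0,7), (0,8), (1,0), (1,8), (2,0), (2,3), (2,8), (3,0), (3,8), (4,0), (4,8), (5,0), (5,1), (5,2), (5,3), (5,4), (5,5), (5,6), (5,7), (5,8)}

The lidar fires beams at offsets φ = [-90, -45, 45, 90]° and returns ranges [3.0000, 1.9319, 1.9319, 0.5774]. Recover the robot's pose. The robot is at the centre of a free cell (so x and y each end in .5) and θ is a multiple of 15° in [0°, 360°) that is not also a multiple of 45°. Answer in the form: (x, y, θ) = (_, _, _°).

The pose lattice has 27·16 = 432 candidates. Test each by forward raycasting.
  (4.5, 4.5, 105°): beam 1 = 0.5176 ≠ 3.0000 ✗
  (2.5, 4.5, 150°): beam 1 = 4.0415 ≠ 3.0000 ✗
  (3.5, 7.5, 15°): beam 1 = 5.7956 ≠ 3.0000 ✗
  (2.5, 7.5, 120°): beam 1 = 1.0000 ≠ 3.0000 ✗
  (3.5, 3.5, 150°): beam 2 = 4.6587 ≠ 1.9319 ✗
  …
  (3.5, 1.5, 150°): r_1=3.0000, r_2=1.9319, r_3=1.9319, r_4=0.5774 — all match ✓
Unique over the lattice → pose = (3.5, 1.5, 150°).

(x, y, θ) = (3.5, 1.5, 150°)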